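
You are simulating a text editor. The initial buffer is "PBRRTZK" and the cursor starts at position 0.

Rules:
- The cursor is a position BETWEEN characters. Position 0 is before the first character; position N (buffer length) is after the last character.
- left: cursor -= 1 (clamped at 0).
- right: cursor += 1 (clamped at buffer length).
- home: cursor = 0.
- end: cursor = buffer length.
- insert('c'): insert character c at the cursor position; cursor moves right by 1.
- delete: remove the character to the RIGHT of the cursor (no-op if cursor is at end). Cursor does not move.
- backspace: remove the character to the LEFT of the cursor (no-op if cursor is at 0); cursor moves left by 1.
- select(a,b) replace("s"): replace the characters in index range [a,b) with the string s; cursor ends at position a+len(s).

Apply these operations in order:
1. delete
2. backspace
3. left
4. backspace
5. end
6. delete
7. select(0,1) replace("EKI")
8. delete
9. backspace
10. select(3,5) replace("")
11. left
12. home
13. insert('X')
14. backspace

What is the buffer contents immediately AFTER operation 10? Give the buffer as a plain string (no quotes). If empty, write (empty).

After op 1 (delete): buf='BRRTZK' cursor=0
After op 2 (backspace): buf='BRRTZK' cursor=0
After op 3 (left): buf='BRRTZK' cursor=0
After op 4 (backspace): buf='BRRTZK' cursor=0
After op 5 (end): buf='BRRTZK' cursor=6
After op 6 (delete): buf='BRRTZK' cursor=6
After op 7 (select(0,1) replace("EKI")): buf='EKIRRTZK' cursor=3
After op 8 (delete): buf='EKIRTZK' cursor=3
After op 9 (backspace): buf='EKRTZK' cursor=2
After op 10 (select(3,5) replace("")): buf='EKRK' cursor=3

Answer: EKRK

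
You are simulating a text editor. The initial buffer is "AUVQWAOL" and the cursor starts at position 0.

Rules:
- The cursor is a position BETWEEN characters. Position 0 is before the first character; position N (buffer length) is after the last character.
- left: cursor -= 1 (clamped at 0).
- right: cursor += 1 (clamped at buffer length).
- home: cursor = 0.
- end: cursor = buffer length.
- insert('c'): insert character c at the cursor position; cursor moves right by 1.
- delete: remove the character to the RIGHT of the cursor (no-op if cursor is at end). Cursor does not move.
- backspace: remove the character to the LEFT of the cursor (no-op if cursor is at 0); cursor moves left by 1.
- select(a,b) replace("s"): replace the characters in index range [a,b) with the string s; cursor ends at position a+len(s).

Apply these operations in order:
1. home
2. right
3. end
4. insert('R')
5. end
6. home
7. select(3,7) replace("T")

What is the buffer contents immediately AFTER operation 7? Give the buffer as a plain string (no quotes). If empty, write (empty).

After op 1 (home): buf='AUVQWAOL' cursor=0
After op 2 (right): buf='AUVQWAOL' cursor=1
After op 3 (end): buf='AUVQWAOL' cursor=8
After op 4 (insert('R')): buf='AUVQWAOLR' cursor=9
After op 5 (end): buf='AUVQWAOLR' cursor=9
After op 6 (home): buf='AUVQWAOLR' cursor=0
After op 7 (select(3,7) replace("T")): buf='AUVTLR' cursor=4

Answer: AUVTLR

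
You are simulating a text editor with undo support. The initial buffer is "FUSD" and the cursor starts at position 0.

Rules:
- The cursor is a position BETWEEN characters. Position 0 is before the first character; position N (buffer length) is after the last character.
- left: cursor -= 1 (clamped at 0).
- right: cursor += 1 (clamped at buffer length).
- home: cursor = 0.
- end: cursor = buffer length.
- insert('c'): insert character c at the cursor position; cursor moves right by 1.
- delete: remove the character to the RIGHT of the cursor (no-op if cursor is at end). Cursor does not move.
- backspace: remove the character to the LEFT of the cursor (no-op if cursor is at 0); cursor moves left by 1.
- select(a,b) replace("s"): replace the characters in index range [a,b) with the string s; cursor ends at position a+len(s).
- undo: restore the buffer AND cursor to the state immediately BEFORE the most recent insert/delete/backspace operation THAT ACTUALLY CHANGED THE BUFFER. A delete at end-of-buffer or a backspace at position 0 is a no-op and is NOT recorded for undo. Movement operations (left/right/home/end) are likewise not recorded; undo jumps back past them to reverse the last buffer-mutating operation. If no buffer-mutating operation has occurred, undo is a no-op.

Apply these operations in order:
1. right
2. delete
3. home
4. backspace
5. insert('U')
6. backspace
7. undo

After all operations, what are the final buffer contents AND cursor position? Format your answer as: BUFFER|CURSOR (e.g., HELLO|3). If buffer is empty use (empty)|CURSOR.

Answer: UFSD|1

Derivation:
After op 1 (right): buf='FUSD' cursor=1
After op 2 (delete): buf='FSD' cursor=1
After op 3 (home): buf='FSD' cursor=0
After op 4 (backspace): buf='FSD' cursor=0
After op 5 (insert('U')): buf='UFSD' cursor=1
After op 6 (backspace): buf='FSD' cursor=0
After op 7 (undo): buf='UFSD' cursor=1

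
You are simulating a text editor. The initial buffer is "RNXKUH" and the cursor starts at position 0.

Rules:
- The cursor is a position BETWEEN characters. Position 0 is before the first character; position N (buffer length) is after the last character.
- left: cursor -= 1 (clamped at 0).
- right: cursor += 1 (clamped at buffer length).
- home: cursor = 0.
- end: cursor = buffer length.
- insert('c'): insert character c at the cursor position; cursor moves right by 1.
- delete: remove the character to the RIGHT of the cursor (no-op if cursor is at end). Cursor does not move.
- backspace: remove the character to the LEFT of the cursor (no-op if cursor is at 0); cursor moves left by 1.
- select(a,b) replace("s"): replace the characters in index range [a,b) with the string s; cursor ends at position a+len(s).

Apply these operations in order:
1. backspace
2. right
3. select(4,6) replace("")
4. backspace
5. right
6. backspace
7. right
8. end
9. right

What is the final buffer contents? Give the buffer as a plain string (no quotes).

Answer: RN

Derivation:
After op 1 (backspace): buf='RNXKUH' cursor=0
After op 2 (right): buf='RNXKUH' cursor=1
After op 3 (select(4,6) replace("")): buf='RNXK' cursor=4
After op 4 (backspace): buf='RNX' cursor=3
After op 5 (right): buf='RNX' cursor=3
After op 6 (backspace): buf='RN' cursor=2
After op 7 (right): buf='RN' cursor=2
After op 8 (end): buf='RN' cursor=2
After op 9 (right): buf='RN' cursor=2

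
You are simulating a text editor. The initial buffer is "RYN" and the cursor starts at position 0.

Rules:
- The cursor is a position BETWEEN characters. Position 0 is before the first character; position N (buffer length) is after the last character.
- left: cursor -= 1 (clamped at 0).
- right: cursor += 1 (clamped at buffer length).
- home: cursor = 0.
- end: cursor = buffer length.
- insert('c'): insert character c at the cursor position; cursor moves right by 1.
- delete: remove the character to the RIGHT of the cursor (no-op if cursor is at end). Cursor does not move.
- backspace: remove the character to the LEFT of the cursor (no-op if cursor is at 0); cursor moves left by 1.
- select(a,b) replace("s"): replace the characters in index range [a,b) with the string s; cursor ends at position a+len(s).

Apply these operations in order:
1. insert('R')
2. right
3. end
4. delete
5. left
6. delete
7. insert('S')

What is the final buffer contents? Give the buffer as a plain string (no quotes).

Answer: RRYS

Derivation:
After op 1 (insert('R')): buf='RRYN' cursor=1
After op 2 (right): buf='RRYN' cursor=2
After op 3 (end): buf='RRYN' cursor=4
After op 4 (delete): buf='RRYN' cursor=4
After op 5 (left): buf='RRYN' cursor=3
After op 6 (delete): buf='RRY' cursor=3
After op 7 (insert('S')): buf='RRYS' cursor=4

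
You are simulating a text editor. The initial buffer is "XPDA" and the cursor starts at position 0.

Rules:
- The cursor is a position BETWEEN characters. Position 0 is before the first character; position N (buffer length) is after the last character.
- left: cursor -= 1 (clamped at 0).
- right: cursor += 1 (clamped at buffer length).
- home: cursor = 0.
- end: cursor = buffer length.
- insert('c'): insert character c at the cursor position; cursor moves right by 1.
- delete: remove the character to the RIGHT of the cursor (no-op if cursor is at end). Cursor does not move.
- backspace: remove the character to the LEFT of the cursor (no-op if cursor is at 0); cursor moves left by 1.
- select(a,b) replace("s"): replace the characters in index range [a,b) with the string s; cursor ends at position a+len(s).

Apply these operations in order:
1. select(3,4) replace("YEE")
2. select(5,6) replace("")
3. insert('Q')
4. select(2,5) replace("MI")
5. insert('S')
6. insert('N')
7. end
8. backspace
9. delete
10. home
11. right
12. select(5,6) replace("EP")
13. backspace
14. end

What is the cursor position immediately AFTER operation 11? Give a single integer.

After op 1 (select(3,4) replace("YEE")): buf='XPDYEE' cursor=6
After op 2 (select(5,6) replace("")): buf='XPDYE' cursor=5
After op 3 (insert('Q')): buf='XPDYEQ' cursor=6
After op 4 (select(2,5) replace("MI")): buf='XPMIQ' cursor=4
After op 5 (insert('S')): buf='XPMISQ' cursor=5
After op 6 (insert('N')): buf='XPMISNQ' cursor=6
After op 7 (end): buf='XPMISNQ' cursor=7
After op 8 (backspace): buf='XPMISN' cursor=6
After op 9 (delete): buf='XPMISN' cursor=6
After op 10 (home): buf='XPMISN' cursor=0
After op 11 (right): buf='XPMISN' cursor=1

Answer: 1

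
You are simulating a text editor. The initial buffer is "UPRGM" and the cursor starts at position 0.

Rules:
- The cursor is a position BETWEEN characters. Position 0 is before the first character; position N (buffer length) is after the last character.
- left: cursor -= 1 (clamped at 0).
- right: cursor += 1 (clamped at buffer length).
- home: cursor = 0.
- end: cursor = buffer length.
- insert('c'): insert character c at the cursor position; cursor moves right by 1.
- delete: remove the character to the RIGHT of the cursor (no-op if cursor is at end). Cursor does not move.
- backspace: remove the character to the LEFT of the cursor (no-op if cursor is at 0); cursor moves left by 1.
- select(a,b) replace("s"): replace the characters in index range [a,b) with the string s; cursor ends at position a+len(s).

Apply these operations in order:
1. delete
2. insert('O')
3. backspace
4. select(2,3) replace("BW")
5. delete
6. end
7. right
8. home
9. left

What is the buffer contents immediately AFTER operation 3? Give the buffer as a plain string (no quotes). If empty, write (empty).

Answer: PRGM

Derivation:
After op 1 (delete): buf='PRGM' cursor=0
After op 2 (insert('O')): buf='OPRGM' cursor=1
After op 3 (backspace): buf='PRGM' cursor=0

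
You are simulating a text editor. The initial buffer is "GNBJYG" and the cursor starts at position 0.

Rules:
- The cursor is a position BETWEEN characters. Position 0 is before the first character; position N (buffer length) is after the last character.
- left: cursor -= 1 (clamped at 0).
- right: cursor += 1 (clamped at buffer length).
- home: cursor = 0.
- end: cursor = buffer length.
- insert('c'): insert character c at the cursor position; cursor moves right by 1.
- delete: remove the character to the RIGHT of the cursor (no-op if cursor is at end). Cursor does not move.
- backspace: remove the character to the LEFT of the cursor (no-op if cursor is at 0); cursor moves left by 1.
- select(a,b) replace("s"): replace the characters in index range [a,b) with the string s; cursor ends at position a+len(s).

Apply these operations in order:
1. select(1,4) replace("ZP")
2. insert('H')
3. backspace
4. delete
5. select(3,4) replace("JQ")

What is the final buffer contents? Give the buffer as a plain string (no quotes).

Answer: GZPJQ

Derivation:
After op 1 (select(1,4) replace("ZP")): buf='GZPYG' cursor=3
After op 2 (insert('H')): buf='GZPHYG' cursor=4
After op 3 (backspace): buf='GZPYG' cursor=3
After op 4 (delete): buf='GZPG' cursor=3
After op 5 (select(3,4) replace("JQ")): buf='GZPJQ' cursor=5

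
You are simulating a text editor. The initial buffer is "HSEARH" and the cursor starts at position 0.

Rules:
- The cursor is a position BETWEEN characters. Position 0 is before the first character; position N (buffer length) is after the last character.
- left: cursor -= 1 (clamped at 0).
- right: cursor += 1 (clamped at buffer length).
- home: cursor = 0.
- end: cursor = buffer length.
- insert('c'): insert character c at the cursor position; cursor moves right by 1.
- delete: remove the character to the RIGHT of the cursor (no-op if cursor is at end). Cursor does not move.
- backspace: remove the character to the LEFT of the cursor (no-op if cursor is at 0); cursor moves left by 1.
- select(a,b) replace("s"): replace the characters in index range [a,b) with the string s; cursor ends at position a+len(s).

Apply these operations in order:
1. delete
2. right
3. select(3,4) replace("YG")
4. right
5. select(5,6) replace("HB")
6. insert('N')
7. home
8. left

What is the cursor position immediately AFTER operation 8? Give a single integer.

Answer: 0

Derivation:
After op 1 (delete): buf='SEARH' cursor=0
After op 2 (right): buf='SEARH' cursor=1
After op 3 (select(3,4) replace("YG")): buf='SEAYGH' cursor=5
After op 4 (right): buf='SEAYGH' cursor=6
After op 5 (select(5,6) replace("HB")): buf='SEAYGHB' cursor=7
After op 6 (insert('N')): buf='SEAYGHBN' cursor=8
After op 7 (home): buf='SEAYGHBN' cursor=0
After op 8 (left): buf='SEAYGHBN' cursor=0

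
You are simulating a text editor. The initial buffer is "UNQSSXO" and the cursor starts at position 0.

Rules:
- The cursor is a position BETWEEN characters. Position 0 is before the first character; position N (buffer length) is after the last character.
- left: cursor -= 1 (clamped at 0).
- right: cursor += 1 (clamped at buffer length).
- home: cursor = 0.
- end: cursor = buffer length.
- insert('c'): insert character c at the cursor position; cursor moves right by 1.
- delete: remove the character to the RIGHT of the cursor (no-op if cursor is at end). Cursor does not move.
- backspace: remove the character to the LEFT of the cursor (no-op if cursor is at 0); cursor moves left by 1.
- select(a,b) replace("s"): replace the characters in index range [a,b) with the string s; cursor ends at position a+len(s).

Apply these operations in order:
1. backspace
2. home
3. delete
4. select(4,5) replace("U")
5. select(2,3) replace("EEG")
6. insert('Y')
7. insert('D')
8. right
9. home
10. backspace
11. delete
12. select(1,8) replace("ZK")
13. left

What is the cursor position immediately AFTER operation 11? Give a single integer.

Answer: 0

Derivation:
After op 1 (backspace): buf='UNQSSXO' cursor=0
After op 2 (home): buf='UNQSSXO' cursor=0
After op 3 (delete): buf='NQSSXO' cursor=0
After op 4 (select(4,5) replace("U")): buf='NQSSUO' cursor=5
After op 5 (select(2,3) replace("EEG")): buf='NQEEGSUO' cursor=5
After op 6 (insert('Y')): buf='NQEEGYSUO' cursor=6
After op 7 (insert('D')): buf='NQEEGYDSUO' cursor=7
After op 8 (right): buf='NQEEGYDSUO' cursor=8
After op 9 (home): buf='NQEEGYDSUO' cursor=0
After op 10 (backspace): buf='NQEEGYDSUO' cursor=0
After op 11 (delete): buf='QEEGYDSUO' cursor=0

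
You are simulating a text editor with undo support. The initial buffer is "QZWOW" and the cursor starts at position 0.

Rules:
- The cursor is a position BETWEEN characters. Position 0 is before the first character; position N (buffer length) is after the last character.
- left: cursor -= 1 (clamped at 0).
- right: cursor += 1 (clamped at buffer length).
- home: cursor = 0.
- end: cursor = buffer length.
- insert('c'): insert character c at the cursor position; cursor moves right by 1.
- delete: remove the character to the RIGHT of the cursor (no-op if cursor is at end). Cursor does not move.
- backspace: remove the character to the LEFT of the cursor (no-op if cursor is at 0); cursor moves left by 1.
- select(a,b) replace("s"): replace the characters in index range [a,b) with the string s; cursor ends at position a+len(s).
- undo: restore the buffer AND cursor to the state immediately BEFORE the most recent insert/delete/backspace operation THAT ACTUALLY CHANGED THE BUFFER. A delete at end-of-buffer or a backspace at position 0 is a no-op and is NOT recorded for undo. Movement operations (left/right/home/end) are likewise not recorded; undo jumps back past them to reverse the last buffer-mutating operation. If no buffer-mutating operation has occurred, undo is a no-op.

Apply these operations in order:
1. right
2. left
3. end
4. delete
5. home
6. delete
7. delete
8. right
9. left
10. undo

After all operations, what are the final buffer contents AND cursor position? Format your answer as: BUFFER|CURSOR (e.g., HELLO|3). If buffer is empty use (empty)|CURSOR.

Answer: ZWOW|0

Derivation:
After op 1 (right): buf='QZWOW' cursor=1
After op 2 (left): buf='QZWOW' cursor=0
After op 3 (end): buf='QZWOW' cursor=5
After op 4 (delete): buf='QZWOW' cursor=5
After op 5 (home): buf='QZWOW' cursor=0
After op 6 (delete): buf='ZWOW' cursor=0
After op 7 (delete): buf='WOW' cursor=0
After op 8 (right): buf='WOW' cursor=1
After op 9 (left): buf='WOW' cursor=0
After op 10 (undo): buf='ZWOW' cursor=0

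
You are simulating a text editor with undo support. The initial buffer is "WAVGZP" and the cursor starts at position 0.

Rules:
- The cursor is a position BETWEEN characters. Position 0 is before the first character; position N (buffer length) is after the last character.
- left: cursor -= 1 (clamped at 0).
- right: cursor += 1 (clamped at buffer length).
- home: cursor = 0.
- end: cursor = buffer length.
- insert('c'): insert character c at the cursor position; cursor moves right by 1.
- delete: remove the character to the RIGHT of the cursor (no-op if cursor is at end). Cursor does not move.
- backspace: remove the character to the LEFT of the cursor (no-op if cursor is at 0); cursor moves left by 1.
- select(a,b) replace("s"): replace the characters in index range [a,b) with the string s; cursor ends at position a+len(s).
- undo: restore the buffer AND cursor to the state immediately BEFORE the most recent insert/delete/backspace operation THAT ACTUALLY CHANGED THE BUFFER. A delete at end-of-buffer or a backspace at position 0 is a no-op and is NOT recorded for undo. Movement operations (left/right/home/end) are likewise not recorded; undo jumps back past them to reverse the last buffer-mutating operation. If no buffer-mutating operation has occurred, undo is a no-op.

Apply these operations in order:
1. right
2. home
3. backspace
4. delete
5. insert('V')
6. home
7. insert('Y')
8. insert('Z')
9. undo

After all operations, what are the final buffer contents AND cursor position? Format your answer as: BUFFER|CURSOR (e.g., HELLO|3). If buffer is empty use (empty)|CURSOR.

After op 1 (right): buf='WAVGZP' cursor=1
After op 2 (home): buf='WAVGZP' cursor=0
After op 3 (backspace): buf='WAVGZP' cursor=0
After op 4 (delete): buf='AVGZP' cursor=0
After op 5 (insert('V')): buf='VAVGZP' cursor=1
After op 6 (home): buf='VAVGZP' cursor=0
After op 7 (insert('Y')): buf='YVAVGZP' cursor=1
After op 8 (insert('Z')): buf='YZVAVGZP' cursor=2
After op 9 (undo): buf='YVAVGZP' cursor=1

Answer: YVAVGZP|1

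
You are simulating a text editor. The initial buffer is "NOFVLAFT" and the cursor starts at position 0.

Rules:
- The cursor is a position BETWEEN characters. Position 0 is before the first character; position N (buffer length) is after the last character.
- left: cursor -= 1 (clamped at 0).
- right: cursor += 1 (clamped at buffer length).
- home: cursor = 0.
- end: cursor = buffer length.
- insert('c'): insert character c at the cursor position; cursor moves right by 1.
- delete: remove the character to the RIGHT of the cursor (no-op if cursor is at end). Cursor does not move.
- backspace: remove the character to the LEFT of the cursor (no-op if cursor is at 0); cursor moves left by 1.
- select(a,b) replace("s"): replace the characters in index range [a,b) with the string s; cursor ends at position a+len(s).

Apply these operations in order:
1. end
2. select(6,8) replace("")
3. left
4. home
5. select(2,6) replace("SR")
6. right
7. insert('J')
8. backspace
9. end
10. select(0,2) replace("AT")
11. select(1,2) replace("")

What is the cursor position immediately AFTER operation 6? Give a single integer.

After op 1 (end): buf='NOFVLAFT' cursor=8
After op 2 (select(6,8) replace("")): buf='NOFVLA' cursor=6
After op 3 (left): buf='NOFVLA' cursor=5
After op 4 (home): buf='NOFVLA' cursor=0
After op 5 (select(2,6) replace("SR")): buf='NOSR' cursor=4
After op 6 (right): buf='NOSR' cursor=4

Answer: 4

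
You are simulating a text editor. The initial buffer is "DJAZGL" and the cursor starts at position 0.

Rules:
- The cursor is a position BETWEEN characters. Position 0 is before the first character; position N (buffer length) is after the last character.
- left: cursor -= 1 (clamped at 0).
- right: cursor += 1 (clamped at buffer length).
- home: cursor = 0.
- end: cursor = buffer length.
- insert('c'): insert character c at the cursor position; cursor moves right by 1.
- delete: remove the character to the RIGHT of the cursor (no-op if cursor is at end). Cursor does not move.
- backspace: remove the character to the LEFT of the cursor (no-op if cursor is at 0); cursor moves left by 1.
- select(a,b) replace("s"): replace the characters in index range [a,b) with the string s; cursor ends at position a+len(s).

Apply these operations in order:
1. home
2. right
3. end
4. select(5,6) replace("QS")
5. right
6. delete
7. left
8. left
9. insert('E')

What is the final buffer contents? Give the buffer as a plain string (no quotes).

Answer: DJAZGEQS

Derivation:
After op 1 (home): buf='DJAZGL' cursor=0
After op 2 (right): buf='DJAZGL' cursor=1
After op 3 (end): buf='DJAZGL' cursor=6
After op 4 (select(5,6) replace("QS")): buf='DJAZGQS' cursor=7
After op 5 (right): buf='DJAZGQS' cursor=7
After op 6 (delete): buf='DJAZGQS' cursor=7
After op 7 (left): buf='DJAZGQS' cursor=6
After op 8 (left): buf='DJAZGQS' cursor=5
After op 9 (insert('E')): buf='DJAZGEQS' cursor=6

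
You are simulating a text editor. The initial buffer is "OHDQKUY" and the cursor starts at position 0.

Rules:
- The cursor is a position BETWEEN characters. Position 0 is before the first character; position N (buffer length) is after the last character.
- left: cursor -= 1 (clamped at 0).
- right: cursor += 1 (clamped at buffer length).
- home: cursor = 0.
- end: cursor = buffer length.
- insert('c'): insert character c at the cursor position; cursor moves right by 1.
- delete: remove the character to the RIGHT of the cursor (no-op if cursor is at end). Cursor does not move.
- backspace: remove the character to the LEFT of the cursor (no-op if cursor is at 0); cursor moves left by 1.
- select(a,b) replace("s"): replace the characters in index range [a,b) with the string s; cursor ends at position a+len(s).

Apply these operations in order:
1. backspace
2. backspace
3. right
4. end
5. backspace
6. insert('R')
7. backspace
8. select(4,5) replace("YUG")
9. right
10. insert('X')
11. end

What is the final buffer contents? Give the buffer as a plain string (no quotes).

Answer: OHDQYUGUX

Derivation:
After op 1 (backspace): buf='OHDQKUY' cursor=0
After op 2 (backspace): buf='OHDQKUY' cursor=0
After op 3 (right): buf='OHDQKUY' cursor=1
After op 4 (end): buf='OHDQKUY' cursor=7
After op 5 (backspace): buf='OHDQKU' cursor=6
After op 6 (insert('R')): buf='OHDQKUR' cursor=7
After op 7 (backspace): buf='OHDQKU' cursor=6
After op 8 (select(4,5) replace("YUG")): buf='OHDQYUGU' cursor=7
After op 9 (right): buf='OHDQYUGU' cursor=8
After op 10 (insert('X')): buf='OHDQYUGUX' cursor=9
After op 11 (end): buf='OHDQYUGUX' cursor=9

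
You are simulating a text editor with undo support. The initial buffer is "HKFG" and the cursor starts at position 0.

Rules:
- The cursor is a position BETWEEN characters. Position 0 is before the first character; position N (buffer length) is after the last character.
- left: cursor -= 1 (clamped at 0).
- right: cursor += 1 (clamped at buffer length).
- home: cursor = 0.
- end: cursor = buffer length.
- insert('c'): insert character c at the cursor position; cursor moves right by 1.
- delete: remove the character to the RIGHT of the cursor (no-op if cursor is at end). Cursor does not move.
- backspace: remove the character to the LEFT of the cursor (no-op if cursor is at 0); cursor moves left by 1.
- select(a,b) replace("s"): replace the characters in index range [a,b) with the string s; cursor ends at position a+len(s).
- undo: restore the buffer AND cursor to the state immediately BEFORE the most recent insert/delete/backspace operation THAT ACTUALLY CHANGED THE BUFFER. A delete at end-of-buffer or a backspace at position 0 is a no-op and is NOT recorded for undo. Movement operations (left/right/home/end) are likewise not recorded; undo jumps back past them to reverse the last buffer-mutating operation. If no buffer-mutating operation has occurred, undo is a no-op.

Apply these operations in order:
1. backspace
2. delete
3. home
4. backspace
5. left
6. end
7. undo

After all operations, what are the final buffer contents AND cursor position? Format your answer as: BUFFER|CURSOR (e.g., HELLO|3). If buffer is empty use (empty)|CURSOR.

Answer: HKFG|0

Derivation:
After op 1 (backspace): buf='HKFG' cursor=0
After op 2 (delete): buf='KFG' cursor=0
After op 3 (home): buf='KFG' cursor=0
After op 4 (backspace): buf='KFG' cursor=0
After op 5 (left): buf='KFG' cursor=0
After op 6 (end): buf='KFG' cursor=3
After op 7 (undo): buf='HKFG' cursor=0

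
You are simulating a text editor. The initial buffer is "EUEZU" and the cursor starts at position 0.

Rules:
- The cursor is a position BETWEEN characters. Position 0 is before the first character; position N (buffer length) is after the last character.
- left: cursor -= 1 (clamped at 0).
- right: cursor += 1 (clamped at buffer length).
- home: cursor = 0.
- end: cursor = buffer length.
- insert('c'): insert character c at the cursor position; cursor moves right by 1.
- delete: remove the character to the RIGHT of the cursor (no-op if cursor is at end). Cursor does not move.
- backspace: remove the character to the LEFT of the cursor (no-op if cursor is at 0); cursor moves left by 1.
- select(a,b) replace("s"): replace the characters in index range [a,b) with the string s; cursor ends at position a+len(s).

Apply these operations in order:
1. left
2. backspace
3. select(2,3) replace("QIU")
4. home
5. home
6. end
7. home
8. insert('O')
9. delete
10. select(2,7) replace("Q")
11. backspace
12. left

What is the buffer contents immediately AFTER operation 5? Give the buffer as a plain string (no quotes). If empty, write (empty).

Answer: EUQIUZU

Derivation:
After op 1 (left): buf='EUEZU' cursor=0
After op 2 (backspace): buf='EUEZU' cursor=0
After op 3 (select(2,3) replace("QIU")): buf='EUQIUZU' cursor=5
After op 4 (home): buf='EUQIUZU' cursor=0
After op 5 (home): buf='EUQIUZU' cursor=0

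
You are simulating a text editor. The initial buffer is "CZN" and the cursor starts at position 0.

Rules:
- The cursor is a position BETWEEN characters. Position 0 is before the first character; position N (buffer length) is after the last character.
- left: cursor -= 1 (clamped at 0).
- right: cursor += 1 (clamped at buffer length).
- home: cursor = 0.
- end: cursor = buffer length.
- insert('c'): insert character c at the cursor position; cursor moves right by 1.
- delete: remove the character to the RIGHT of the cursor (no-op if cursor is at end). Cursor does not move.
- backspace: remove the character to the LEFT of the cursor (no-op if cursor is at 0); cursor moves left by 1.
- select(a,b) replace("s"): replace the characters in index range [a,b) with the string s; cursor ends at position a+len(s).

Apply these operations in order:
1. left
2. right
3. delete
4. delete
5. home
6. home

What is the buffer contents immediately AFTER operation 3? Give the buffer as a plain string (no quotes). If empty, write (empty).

After op 1 (left): buf='CZN' cursor=0
After op 2 (right): buf='CZN' cursor=1
After op 3 (delete): buf='CN' cursor=1

Answer: CN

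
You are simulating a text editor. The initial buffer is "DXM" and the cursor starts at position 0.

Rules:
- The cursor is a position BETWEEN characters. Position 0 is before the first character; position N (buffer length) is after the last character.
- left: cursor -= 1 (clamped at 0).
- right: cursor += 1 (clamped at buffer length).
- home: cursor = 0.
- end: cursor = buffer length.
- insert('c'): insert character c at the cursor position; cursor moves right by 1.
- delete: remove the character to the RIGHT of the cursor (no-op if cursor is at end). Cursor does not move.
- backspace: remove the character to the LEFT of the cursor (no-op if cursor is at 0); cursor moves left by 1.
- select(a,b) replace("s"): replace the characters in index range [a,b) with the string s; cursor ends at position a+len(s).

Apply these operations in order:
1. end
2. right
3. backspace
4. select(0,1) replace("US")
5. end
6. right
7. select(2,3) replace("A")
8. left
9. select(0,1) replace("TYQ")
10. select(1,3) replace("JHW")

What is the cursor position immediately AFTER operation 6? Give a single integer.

After op 1 (end): buf='DXM' cursor=3
After op 2 (right): buf='DXM' cursor=3
After op 3 (backspace): buf='DX' cursor=2
After op 4 (select(0,1) replace("US")): buf='USX' cursor=2
After op 5 (end): buf='USX' cursor=3
After op 6 (right): buf='USX' cursor=3

Answer: 3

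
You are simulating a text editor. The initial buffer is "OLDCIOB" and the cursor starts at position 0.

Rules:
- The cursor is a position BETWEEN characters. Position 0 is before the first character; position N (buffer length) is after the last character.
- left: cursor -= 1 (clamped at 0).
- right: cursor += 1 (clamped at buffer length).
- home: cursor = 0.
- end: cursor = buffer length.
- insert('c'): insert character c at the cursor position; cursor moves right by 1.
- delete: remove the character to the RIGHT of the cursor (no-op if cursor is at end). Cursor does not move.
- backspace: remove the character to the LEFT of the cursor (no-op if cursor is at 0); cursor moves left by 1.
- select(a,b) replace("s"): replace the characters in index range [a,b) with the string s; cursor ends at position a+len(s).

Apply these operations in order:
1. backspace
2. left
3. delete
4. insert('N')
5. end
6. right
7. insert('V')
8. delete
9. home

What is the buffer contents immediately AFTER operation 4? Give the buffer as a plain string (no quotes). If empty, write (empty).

After op 1 (backspace): buf='OLDCIOB' cursor=0
After op 2 (left): buf='OLDCIOB' cursor=0
After op 3 (delete): buf='LDCIOB' cursor=0
After op 4 (insert('N')): buf='NLDCIOB' cursor=1

Answer: NLDCIOB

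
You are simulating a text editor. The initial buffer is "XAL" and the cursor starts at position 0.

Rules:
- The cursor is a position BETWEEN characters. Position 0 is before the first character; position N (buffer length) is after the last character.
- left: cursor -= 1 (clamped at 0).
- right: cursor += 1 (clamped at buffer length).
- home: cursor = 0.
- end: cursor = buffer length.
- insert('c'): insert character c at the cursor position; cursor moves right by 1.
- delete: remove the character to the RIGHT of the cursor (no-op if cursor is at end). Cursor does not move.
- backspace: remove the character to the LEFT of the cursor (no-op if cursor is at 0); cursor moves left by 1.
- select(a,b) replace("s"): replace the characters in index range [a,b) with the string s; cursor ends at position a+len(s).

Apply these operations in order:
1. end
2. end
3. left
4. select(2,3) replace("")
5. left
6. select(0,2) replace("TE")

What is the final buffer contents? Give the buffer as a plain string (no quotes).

Answer: TE

Derivation:
After op 1 (end): buf='XAL' cursor=3
After op 2 (end): buf='XAL' cursor=3
After op 3 (left): buf='XAL' cursor=2
After op 4 (select(2,3) replace("")): buf='XA' cursor=2
After op 5 (left): buf='XA' cursor=1
After op 6 (select(0,2) replace("TE")): buf='TE' cursor=2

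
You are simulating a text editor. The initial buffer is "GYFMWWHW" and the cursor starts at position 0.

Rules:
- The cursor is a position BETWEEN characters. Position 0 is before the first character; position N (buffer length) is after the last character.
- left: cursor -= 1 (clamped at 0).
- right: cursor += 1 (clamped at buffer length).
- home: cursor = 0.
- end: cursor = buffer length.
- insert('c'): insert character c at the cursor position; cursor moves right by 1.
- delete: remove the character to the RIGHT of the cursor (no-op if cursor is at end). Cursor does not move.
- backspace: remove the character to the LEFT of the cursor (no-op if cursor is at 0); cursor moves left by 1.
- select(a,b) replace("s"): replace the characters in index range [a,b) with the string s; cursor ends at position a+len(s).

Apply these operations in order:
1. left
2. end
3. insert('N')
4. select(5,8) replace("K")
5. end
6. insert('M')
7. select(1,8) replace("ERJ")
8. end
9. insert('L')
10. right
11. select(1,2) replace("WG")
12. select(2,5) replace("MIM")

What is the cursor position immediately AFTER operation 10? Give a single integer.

Answer: 5

Derivation:
After op 1 (left): buf='GYFMWWHW' cursor=0
After op 2 (end): buf='GYFMWWHW' cursor=8
After op 3 (insert('N')): buf='GYFMWWHWN' cursor=9
After op 4 (select(5,8) replace("K")): buf='GYFMWKN' cursor=6
After op 5 (end): buf='GYFMWKN' cursor=7
After op 6 (insert('M')): buf='GYFMWKNM' cursor=8
After op 7 (select(1,8) replace("ERJ")): buf='GERJ' cursor=4
After op 8 (end): buf='GERJ' cursor=4
After op 9 (insert('L')): buf='GERJL' cursor=5
After op 10 (right): buf='GERJL' cursor=5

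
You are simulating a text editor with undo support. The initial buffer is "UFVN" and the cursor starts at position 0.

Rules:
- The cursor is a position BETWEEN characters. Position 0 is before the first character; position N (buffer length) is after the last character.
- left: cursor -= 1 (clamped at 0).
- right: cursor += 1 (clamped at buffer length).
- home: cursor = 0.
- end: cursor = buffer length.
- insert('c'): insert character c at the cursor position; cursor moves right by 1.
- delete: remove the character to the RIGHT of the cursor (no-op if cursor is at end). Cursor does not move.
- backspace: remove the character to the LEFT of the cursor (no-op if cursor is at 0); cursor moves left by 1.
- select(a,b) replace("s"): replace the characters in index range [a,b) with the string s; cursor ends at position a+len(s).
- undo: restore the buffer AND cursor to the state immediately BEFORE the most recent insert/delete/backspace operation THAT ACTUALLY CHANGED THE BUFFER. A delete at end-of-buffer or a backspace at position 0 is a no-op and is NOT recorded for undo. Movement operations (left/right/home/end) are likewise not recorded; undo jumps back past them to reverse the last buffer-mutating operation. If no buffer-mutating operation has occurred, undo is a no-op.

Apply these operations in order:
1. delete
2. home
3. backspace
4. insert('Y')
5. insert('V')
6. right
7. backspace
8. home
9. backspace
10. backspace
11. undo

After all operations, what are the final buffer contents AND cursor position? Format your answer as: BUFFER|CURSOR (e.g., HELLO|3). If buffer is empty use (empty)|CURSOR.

After op 1 (delete): buf='FVN' cursor=0
After op 2 (home): buf='FVN' cursor=0
After op 3 (backspace): buf='FVN' cursor=0
After op 4 (insert('Y')): buf='YFVN' cursor=1
After op 5 (insert('V')): buf='YVFVN' cursor=2
After op 6 (right): buf='YVFVN' cursor=3
After op 7 (backspace): buf='YVVN' cursor=2
After op 8 (home): buf='YVVN' cursor=0
After op 9 (backspace): buf='YVVN' cursor=0
After op 10 (backspace): buf='YVVN' cursor=0
After op 11 (undo): buf='YVFVN' cursor=3

Answer: YVFVN|3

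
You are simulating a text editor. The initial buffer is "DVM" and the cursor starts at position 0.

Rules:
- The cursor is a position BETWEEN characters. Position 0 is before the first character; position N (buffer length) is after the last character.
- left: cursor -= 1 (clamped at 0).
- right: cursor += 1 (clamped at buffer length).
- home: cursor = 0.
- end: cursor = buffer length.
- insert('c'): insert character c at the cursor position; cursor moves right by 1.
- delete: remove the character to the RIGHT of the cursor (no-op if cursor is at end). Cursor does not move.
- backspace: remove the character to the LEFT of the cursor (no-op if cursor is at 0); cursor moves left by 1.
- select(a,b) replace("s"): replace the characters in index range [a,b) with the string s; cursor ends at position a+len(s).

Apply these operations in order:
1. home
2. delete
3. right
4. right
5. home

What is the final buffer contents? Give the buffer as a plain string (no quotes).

Answer: VM

Derivation:
After op 1 (home): buf='DVM' cursor=0
After op 2 (delete): buf='VM' cursor=0
After op 3 (right): buf='VM' cursor=1
After op 4 (right): buf='VM' cursor=2
After op 5 (home): buf='VM' cursor=0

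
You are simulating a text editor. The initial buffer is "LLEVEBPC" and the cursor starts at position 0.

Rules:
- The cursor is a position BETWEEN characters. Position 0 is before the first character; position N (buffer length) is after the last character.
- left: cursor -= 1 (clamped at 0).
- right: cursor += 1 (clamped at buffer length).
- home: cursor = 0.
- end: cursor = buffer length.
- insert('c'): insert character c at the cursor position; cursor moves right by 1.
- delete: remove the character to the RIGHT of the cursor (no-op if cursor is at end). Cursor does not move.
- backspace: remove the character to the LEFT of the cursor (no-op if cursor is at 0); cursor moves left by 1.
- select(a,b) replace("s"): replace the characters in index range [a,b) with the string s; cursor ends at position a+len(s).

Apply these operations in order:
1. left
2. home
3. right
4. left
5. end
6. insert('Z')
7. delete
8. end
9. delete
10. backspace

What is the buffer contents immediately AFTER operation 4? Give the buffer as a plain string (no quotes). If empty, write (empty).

After op 1 (left): buf='LLEVEBPC' cursor=0
After op 2 (home): buf='LLEVEBPC' cursor=0
After op 3 (right): buf='LLEVEBPC' cursor=1
After op 4 (left): buf='LLEVEBPC' cursor=0

Answer: LLEVEBPC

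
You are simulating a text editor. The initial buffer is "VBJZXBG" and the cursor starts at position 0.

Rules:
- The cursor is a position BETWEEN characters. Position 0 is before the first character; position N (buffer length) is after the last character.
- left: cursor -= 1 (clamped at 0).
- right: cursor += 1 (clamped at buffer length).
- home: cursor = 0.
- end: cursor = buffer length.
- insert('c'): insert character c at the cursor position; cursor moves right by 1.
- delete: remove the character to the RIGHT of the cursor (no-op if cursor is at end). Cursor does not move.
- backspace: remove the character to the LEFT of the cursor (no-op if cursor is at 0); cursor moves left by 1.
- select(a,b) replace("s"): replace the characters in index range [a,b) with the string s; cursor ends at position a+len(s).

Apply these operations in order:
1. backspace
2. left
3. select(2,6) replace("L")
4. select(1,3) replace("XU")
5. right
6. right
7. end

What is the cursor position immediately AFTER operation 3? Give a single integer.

Answer: 3

Derivation:
After op 1 (backspace): buf='VBJZXBG' cursor=0
After op 2 (left): buf='VBJZXBG' cursor=0
After op 3 (select(2,6) replace("L")): buf='VBLG' cursor=3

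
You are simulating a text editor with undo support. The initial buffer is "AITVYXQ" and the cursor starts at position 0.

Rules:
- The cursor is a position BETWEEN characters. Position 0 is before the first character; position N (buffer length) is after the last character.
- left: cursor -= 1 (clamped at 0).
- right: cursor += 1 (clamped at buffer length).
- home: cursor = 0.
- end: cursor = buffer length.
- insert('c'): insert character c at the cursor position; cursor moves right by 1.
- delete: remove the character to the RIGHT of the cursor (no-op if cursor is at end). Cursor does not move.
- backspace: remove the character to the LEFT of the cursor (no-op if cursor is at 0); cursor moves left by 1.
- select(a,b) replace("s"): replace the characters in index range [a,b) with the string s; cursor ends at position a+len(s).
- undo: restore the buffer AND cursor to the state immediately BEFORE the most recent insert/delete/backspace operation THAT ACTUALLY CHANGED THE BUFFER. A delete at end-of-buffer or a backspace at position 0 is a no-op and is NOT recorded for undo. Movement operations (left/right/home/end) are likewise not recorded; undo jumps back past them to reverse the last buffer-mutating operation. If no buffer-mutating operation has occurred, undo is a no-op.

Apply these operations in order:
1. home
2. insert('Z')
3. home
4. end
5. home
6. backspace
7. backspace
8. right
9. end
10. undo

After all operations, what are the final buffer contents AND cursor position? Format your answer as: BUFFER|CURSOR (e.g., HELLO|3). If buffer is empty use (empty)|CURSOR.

Answer: AITVYXQ|0

Derivation:
After op 1 (home): buf='AITVYXQ' cursor=0
After op 2 (insert('Z')): buf='ZAITVYXQ' cursor=1
After op 3 (home): buf='ZAITVYXQ' cursor=0
After op 4 (end): buf='ZAITVYXQ' cursor=8
After op 5 (home): buf='ZAITVYXQ' cursor=0
After op 6 (backspace): buf='ZAITVYXQ' cursor=0
After op 7 (backspace): buf='ZAITVYXQ' cursor=0
After op 8 (right): buf='ZAITVYXQ' cursor=1
After op 9 (end): buf='ZAITVYXQ' cursor=8
After op 10 (undo): buf='AITVYXQ' cursor=0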